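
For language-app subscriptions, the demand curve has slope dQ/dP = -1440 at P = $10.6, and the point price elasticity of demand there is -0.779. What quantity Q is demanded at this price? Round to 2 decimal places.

19594.35

Ed = (dQ/dP)·(P/Q) ⇒ Q = (dQ/dP)·P/Ed = (-1440)·10.6/(-0.779) = 19594.3517…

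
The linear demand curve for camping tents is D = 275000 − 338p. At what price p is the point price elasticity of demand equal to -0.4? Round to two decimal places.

Ed = −338p/(275000 − 338p). Set this equal to -0.4:
338p = 0.4·(275000 − 338p) ⇒ 338p(1 + 0.4) = 0.4·275000
p = 0.4·275000 / (338·1.4) = 232.4598…

232.46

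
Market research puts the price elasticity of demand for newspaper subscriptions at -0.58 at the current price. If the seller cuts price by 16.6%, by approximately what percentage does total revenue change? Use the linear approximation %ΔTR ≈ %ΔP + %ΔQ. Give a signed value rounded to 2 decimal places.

-6.97%

%ΔQ ≈ Ed × %ΔP = (-0.58) × (-16.6%) = +9.6280%
%ΔTR ≈ %ΔP + %ΔQ = (-16.6%) + (+9.6280%) = -6.9720%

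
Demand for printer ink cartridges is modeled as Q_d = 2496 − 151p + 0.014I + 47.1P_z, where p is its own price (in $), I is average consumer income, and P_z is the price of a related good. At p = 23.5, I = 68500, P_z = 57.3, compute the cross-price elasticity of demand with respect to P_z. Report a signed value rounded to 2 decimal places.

1.04

At the given values, Q_d = 2496 − 151(23.5) + 0.014(68500) + 47.1(57.3) = 2605.33.
∂Q_d/∂P_z = 47.1.
E = (47.1) × (57.3/2605.33) = 1.0358…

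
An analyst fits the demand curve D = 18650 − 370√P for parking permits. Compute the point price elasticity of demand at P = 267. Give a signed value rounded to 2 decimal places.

-0.24

dD/dP = −370/(2√P) = -11.3218. At P = 267, D = 12604.2.
Ed = (dD/dP)·(P/D) = (-11.3218) × (267/12604.2) = -0.2398…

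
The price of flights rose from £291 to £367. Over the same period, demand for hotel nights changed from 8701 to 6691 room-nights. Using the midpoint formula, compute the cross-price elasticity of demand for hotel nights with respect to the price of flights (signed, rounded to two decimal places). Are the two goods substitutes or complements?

-1.13; complements

%ΔQ_{hotel nights} = (6691 − 8701)/avg = -2010/7696 = -0.261174…
%ΔP_{flights} = (367 − 291)/avg = 76/329 = 0.231003…
E_cross = (-2010/7696) / (76/329) = -1.1306…
E_cross < 0 ⇒ the goods are complements.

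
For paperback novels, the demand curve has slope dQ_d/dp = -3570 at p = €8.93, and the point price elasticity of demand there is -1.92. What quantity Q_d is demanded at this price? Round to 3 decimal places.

16604.219

Ed = (dQ_d/dp)·(p/Q_d) ⇒ Q_d = (dQ_d/dp)·p/Ed = (-3570)·8.93/(-1.92) = 16604.21875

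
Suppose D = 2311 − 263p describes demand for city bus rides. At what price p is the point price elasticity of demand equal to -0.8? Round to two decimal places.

Ed = −263p/(2311 − 263p). Set this equal to -0.8:
263p = 0.8·(2311 − 263p) ⇒ 263p(1 + 0.8) = 0.8·2311
p = 0.8·2311 / (263·1.8) = 3.9053…

3.91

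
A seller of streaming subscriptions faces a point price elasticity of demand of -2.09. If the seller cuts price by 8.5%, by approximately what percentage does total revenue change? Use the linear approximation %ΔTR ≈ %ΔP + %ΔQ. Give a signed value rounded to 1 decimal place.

+9.3%

%ΔQ ≈ Ed × %ΔP = (-2.09) × (-8.5%) = +17.7650%
%ΔTR ≈ %ΔP + %ΔQ = (-8.5%) + (+17.7650%) = +9.2650%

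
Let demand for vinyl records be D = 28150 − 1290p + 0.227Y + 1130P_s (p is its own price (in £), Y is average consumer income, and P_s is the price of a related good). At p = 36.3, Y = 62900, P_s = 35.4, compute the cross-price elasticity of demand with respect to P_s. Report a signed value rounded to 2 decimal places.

At the given values, D = 28150 − 1290(36.3) + 0.227(62900) + 1130(35.4) = 35603.3.
∂D/∂P_s = 1130.
E = (1130) × (35.4/35603.3) = 1.1235…

1.12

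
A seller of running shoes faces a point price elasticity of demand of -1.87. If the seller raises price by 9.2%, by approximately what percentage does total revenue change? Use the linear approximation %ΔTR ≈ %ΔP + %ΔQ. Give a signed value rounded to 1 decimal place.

%ΔQ ≈ Ed × %ΔP = (-1.87) × (+9.2%) = -17.2040%
%ΔTR ≈ %ΔP + %ΔQ = (+9.2%) + (-17.2040%) = -8.0040%

-8.0%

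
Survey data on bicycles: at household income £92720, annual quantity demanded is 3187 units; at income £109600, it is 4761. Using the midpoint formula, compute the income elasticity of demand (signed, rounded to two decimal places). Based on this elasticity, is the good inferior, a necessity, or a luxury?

2.37; luxury

%ΔQ = (4761 − 3187)/[( 3187 + 4761)/2] = 1574/3974 = 0.396074…
%ΔIncome = (109600 − 92720)/[( 92720 + 109600)/2] = 16880/101160 = 0.166864…
E_income = (1574/3974) / (16880/101160) = 2.3736…
E_income > 1 ⇒ normal good, luxury.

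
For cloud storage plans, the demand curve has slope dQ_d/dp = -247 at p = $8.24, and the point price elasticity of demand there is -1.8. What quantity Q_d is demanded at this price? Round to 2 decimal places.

Ed = (dQ_d/dp)·(p/Q_d) ⇒ Q_d = (dQ_d/dp)·p/Ed = (-247)·8.24/(-1.8) = 1130.7111…

1130.71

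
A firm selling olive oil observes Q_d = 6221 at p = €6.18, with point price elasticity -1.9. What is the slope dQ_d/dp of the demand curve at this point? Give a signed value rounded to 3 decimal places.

-1912.605

Ed = (dQ_d/dp)·(p/Q_d) ⇒ dQ_d/dp = Ed·Q_d/p = (-1.9)·6221/6.18 = -1912.60517…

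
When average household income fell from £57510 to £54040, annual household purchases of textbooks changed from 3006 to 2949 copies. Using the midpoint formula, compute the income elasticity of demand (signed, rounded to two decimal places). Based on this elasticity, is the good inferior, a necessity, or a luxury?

%ΔQ = (2949 − 3006)/[( 3006 + 2949)/2] = -57/2977.5 = -0.019143…
%ΔIncome = (54040 − 57510)/[( 57510 + 54040)/2] = -3470/55775 = -0.062214…
E_income = (-57/2977.5) / (-3470/55775) = 0.3077…
0 < E_income < 1 ⇒ normal good, necessity.

0.31; necessity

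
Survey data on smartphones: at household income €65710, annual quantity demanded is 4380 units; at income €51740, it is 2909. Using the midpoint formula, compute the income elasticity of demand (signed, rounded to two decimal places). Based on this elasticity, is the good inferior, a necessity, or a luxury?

%ΔQ = (2909 − 4380)/[( 4380 + 2909)/2] = -1471/3644.5 = -0.403621…
%ΔIncome = (51740 − 65710)/[( 65710 + 51740)/2] = -13970/58725 = -0.237888…
E_income = (-1471/3644.5) / (-13970/58725) = 1.6966…
E_income > 1 ⇒ normal good, luxury.

1.70; luxury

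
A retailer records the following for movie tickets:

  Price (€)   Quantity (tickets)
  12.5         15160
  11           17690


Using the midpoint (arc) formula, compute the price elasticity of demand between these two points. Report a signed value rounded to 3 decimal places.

%ΔQ = (17690 − 15160) / [(15160 + 17690)/2] = 2530/16425 = 0.154033…
%ΔP = (11 − 12.5) / [(12.5 + 11)/2] = -1.5/11.75 = -0.127659…
Arc Ed = %ΔQ / %ΔP = (2530/16425) / (-1.5/11.75) = -1.20659…

-1.207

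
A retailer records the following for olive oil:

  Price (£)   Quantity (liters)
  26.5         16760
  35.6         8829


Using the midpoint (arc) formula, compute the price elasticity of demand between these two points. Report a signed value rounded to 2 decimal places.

-2.12

%ΔQ = (8829 − 16760) / [(16760 + 8829)/2] = -7931/12794.5 = -0.619875…
%ΔP = (35.6 − 26.5) / [(26.5 + 35.6)/2] = 9.1/31.05 = 0.293075…
Arc Ed = %ΔQ / %ΔP = (-7931/12794.5) / (9.1/31.05) = -2.1150…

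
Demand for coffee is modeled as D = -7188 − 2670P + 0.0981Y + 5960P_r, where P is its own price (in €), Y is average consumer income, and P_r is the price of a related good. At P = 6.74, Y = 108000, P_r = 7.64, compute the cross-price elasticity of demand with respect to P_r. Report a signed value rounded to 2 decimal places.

At the given values, D = -7188 − 2670(6.74) + 0.0981(108000) + 5960(7.64) = 30945.4.
∂D/∂P_r = 5960.
E = (5960) × (7.64/30945.4) = 1.4714…

1.47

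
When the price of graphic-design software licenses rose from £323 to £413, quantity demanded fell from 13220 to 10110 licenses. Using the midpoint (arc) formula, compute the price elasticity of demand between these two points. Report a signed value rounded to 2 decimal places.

%ΔQ = (10110 − 13220) / [(13220 + 10110)/2] = -3110/11665 = -0.266609…
%ΔP = (413 − 323) / [(323 + 413)/2] = 90/368 = 0.244565…
Arc Ed = %ΔQ / %ΔP = (-3110/11665) / (90/368) = -1.0901…

-1.09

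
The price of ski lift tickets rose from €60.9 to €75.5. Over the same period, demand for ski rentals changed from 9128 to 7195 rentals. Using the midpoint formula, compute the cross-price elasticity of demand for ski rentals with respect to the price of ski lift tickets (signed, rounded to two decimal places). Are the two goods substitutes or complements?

%ΔQ_{ski rentals} = (7195 − 9128)/avg = -1933/8161.5 = -0.236843…
%ΔP_{ski lift tickets} = (75.5 − 60.9)/avg = 14.6/68.2 = 0.214076…
E_cross = (-1933/8161.5) / (14.6/68.2) = -1.1063…
E_cross < 0 ⇒ the goods are complements.

-1.11; complements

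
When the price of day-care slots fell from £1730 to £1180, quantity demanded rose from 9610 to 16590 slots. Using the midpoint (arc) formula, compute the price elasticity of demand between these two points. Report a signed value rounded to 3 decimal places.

%ΔQ = (16590 − 9610) / [(9610 + 16590)/2] = 6980/13100 = 0.532824…
%ΔP = (1180 − 1730) / [(1730 + 1180)/2] = -550/1455 = -0.378006…
Arc Ed = %ΔQ / %ΔP = (6980/13100) / (-550/1455) = -1.40956…

-1.410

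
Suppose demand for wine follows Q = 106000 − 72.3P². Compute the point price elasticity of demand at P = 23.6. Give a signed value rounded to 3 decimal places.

dQ/dP = −2·72.3·P = -3412.56. At P = 23.6, Q = 65731.792.
Ed = (dQ/dP)·(P/Q) = (-3412.56) × (23.6/65731.792) = -1.22522…

-1.225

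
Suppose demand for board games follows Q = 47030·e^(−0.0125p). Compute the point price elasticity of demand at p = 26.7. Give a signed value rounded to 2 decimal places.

-0.33

dQ/dp = −0.0125·Q = -421.055. At p = 26.7, Q = 33684.4.
Ed = (dQ/dp)·(p/Q) = (-421.055) × (26.7/33684.4) = -0.3337…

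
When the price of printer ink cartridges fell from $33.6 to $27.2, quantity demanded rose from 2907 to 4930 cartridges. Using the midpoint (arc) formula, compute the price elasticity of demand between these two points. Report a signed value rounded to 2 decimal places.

%ΔQ = (4930 − 2907) / [(2907 + 4930)/2] = 2023/3918.5 = 0.516268…
%ΔP = (27.2 − 33.6) / [(33.6 + 27.2)/2] = -6.4/30.4 = -0.210526…
Arc Ed = %ΔQ / %ΔP = (2023/3918.5) / (-6.4/30.4) = -2.4522…

-2.45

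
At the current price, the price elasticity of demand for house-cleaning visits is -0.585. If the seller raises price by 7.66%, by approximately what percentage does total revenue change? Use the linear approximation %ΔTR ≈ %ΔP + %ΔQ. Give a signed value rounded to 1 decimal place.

%ΔQ ≈ Ed × %ΔP = (-0.585) × (+7.66%) = -4.4811%
%ΔTR ≈ %ΔP + %ΔQ = (+7.66%) + (-4.4811%) = +3.1789%

+3.2%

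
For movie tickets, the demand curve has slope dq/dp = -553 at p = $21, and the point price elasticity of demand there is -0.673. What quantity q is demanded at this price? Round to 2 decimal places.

17255.57

Ed = (dq/dp)·(p/q) ⇒ q = (dq/dp)·p/Ed = (-553)·21/(-0.673) = 17255.5720…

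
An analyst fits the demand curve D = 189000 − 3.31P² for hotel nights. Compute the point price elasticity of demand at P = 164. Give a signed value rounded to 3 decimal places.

dD/dP = −2·3.31·P = -1085.68. At P = 164, D = 99974.24.
Ed = (dD/dP)·(P/D) = (-1085.68) × (164/99974.24) = -1.78097…

-1.781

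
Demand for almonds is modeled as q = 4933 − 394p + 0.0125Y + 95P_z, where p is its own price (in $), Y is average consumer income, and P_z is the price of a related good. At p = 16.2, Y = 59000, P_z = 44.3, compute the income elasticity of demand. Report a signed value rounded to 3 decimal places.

0.211

At the given values, q = 4933 − 394(16.2) + 0.0125(59000) + 95(44.3) = 3496.2.
∂q/∂Y = 0.0125.
E = (0.0125) × (59000/3496.2) = 0.21094…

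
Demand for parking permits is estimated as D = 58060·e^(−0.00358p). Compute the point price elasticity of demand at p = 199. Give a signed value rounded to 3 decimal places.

dD/dp = −0.00358·D = -101.944. At p = 199, D = 28475.9.
Ed = (dD/dp)·(p/D) = (-101.944) × (199/28475.9) = -0.71242

-0.712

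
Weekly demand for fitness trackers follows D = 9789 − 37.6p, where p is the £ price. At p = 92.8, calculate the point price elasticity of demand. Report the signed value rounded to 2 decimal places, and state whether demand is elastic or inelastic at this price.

dD/dp = −37.6. At p = 92.8, D = 9789 − 37.6(92.8) = 6299.72.
Ed = (dD/dp)·(p/D) = −37.6 × (92.8/6299.72) = -0.5538…
|Ed| = 0.55 < 1, so demand is inelastic.

-0.55; inelastic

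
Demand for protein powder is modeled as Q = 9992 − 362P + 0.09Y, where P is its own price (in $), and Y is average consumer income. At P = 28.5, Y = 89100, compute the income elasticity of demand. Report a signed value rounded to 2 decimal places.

1.04

At the given values, Q = 9992 − 362(28.5) + 0.09(89100) = 7694.
∂Q/∂Y = 0.09.
E = (0.09) × (89100/7694) = 1.0422…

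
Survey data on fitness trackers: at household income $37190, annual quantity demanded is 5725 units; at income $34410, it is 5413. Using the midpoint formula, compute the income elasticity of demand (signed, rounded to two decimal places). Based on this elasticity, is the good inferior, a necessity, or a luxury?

0.72; necessity

%ΔQ = (5413 − 5725)/[( 5725 + 5413)/2] = -312/5569 = -0.056024…
%ΔIncome = (34410 − 37190)/[( 37190 + 34410)/2] = -2780/35800 = -0.077653…
E_income = (-312/5569) / (-2780/35800) = 0.7214…
0 < E_income < 1 ⇒ normal good, necessity.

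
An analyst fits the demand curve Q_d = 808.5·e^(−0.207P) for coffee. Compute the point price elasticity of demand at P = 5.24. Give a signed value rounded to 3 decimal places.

-1.085

dQ_d/dP = −0.207·Q_d = -56.5692. At P = 5.24, Q_d = 273.281.
Ed = (dQ_d/dP)·(P/Q_d) = (-56.5692) × (5.24/273.281) = -1.08468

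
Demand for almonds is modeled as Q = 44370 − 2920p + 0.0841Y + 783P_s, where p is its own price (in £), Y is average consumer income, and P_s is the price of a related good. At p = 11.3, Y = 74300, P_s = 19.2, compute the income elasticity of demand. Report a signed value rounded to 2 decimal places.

At the given values, Q = 44370 − 2920(11.3) + 0.0841(74300) + 783(19.2) = 32656.23.
∂Q/∂Y = 0.0841.
E = (0.0841) × (74300/32656.23) = 0.1913…

0.19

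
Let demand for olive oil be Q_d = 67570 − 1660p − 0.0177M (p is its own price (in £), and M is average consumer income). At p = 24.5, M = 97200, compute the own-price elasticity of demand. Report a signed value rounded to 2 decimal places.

At the given values, Q_d = 67570 − 1660(24.5) − 0.0177(97200) = 25179.56.
∂Q_d/∂p = −1660.
E = (-1660) × (24.5/25179.56) = -1.6151…

-1.62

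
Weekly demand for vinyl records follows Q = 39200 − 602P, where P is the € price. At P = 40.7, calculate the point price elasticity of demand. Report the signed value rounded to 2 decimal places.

dQ/dP = −602. At P = 40.7, Q = 39200 − 602(40.7) = 14698.6.
Ed = (dQ/dP)·(P/Q) = −602 × (40.7/14698.6) = -1.6669…

-1.67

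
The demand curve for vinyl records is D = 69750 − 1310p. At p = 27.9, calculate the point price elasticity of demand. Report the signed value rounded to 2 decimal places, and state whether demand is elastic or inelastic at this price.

-1.10; elastic

dD/dp = −1310. At p = 27.9, D = 69750 − 1310(27.9) = 33201.
Ed = (dD/dp)·(p/D) = −1310 × (27.9/33201) = -1.1008…
|Ed| = 1.10 > 1, so demand is elastic.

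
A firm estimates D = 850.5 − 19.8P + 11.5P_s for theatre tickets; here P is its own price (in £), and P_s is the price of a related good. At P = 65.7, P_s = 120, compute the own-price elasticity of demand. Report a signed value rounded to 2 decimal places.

-1.40

At the given values, D = 850.5 − 19.8(65.7) + 11.5(120) = 929.64.
∂D/∂P = −19.8.
E = (-19.8) × (65.7/929.64) = -1.3993…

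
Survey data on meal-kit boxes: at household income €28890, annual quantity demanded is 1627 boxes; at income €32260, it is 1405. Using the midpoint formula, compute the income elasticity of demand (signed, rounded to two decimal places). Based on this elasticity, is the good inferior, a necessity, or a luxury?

%ΔQ = (1405 − 1627)/[( 1627 + 1405)/2] = -222/1516 = -0.146437…
%ΔIncome = (32260 − 28890)/[( 28890 + 32260)/2] = 3370/30575 = 0.110220…
E_income = (-222/1516) / (3370/30575) = -1.3285…
E_income < 0 ⇒ inferior good.

-1.33; inferior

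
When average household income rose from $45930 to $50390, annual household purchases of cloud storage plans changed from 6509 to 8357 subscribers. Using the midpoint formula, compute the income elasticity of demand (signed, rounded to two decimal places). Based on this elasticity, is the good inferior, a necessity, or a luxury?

2.68; luxury

%ΔQ = (8357 − 6509)/[( 6509 + 8357)/2] = 1848/7433 = 0.248621…
%ΔIncome = (50390 − 45930)/[( 45930 + 50390)/2] = 4460/48160 = 0.092607…
E_income = (1848/7433) / (4460/48160) = 2.6846…
E_income > 1 ⇒ normal good, luxury.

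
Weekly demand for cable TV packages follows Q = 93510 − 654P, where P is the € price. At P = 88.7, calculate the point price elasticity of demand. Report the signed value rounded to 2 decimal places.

-1.63

dQ/dP = −654. At P = 88.7, Q = 93510 − 654(88.7) = 35500.2.
Ed = (dQ/dP)·(P/Q) = −654 × (88.7/35500.2) = -1.6340…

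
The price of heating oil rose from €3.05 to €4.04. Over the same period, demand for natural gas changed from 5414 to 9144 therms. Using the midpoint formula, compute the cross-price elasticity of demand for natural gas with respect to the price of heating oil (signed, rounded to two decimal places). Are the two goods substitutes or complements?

1.83; substitutes

%ΔQ_{natural gas} = (9144 − 5414)/avg = 3730/7279 = 0.512433…
%ΔP_{heating oil} = (4.04 − 3.05)/avg = 0.99/3.545 = 0.279266…
E_cross = (3730/7279) / (0.99/3.545) = 1.8349…
E_cross > 0 ⇒ the goods are substitutes.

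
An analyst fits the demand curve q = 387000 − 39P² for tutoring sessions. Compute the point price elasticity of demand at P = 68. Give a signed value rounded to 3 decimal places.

dq/dP = −2·39·P = -5304. At P = 68, q = 206664.
Ed = (dq/dP)·(P/q) = (-5304) × (68/206664) = -1.74520…

-1.745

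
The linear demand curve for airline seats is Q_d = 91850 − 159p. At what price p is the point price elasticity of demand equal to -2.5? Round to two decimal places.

Ed = −159p/(91850 − 159p). Set this equal to -2.5:
159p = 2.5·(91850 − 159p) ⇒ 159p(1 + 2.5) = 2.5·91850
p = 2.5·91850 / (159·3.5) = 412.6235…

412.62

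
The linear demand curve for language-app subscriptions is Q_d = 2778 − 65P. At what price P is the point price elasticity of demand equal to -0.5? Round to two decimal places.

Ed = −65P/(2778 − 65P). Set this equal to -0.5:
65P = 0.5·(2778 − 65P) ⇒ 65P(1 + 0.5) = 0.5·2778
P = 0.5·2778 / (65·1.5) = 14.2461…

14.25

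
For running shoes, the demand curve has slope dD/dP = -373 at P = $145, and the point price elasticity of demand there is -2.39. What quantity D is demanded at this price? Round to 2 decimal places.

Ed = (dD/dP)·(P/D) ⇒ D = (dD/dP)·P/Ed = (-373)·145/(-2.39) = 22629.7071…

22629.71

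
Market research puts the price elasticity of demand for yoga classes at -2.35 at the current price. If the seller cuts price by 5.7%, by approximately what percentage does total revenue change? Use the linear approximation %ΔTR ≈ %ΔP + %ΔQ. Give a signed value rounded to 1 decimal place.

%ΔQ ≈ Ed × %ΔP = (-2.35) × (-5.7%) = +13.3950%
%ΔTR ≈ %ΔP + %ΔQ = (-5.7%) + (+13.3950%) = +7.6950%

+7.7%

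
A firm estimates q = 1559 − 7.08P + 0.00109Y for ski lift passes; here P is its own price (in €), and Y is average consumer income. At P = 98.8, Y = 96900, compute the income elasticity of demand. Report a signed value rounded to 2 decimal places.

At the given values, q = 1559 − 7.08(98.8) + 0.00109(96900) = 965.117.
∂q/∂Y = 0.00109.
E = (0.00109) × (96900/965.117) = 0.1094…

0.11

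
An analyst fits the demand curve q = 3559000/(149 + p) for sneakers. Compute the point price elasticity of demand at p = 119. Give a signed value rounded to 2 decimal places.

-0.44

dq/dp = −3559000/(149 + p)² = -49.5517. At p = 119, q = 13279.9.
Ed = (dq/dp)·(p/q) = (-49.5517) × (119/13279.9) = -0.4440…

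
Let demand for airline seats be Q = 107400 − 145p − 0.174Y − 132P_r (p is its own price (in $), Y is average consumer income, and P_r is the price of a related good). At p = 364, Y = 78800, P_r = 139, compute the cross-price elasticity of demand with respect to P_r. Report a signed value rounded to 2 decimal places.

-0.81

At the given values, Q = 107400 − 145(364) − 0.174(78800) − 132(139) = 22560.8.
∂Q/∂P_r = -132.
E = (-132) × (139/22560.8) = -0.8132…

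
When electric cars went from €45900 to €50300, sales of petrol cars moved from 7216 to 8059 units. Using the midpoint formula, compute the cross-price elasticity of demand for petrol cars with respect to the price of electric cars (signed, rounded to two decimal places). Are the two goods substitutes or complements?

%ΔQ_{petrol cars} = (8059 − 7216)/avg = 843/7637.5 = 0.110376…
%ΔP_{electric cars} = (50300 − 45900)/avg = 4400/48100 = 0.091476…
E_cross = (843/7637.5) / (4400/48100) = 1.2066…
E_cross > 0 ⇒ the goods are substitutes.

1.21; substitutes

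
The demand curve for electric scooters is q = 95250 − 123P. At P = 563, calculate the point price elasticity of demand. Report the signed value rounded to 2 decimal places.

-2.66

dq/dP = −123. At P = 563, q = 95250 − 123(563) = 26001.
Ed = (dq/dP)·(P/q) = −123 × (563/26001) = -2.6633…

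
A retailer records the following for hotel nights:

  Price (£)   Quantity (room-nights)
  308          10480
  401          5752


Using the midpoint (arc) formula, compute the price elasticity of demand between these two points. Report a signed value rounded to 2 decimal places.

%ΔQ = (5752 − 10480) / [(10480 + 5752)/2] = -4728/8116 = -0.582552…
%ΔP = (401 − 308) / [(308 + 401)/2] = 93/354.5 = 0.262341…
Arc Ed = %ΔQ / %ΔP = (-4728/8116) / (93/354.5) = -2.2205…

-2.22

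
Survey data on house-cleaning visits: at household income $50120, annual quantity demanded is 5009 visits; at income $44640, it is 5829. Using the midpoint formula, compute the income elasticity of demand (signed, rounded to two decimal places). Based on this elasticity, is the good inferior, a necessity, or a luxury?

%ΔQ = (5829 − 5009)/[( 5009 + 5829)/2] = 820/5419 = 0.151319…
%ΔIncome = (44640 − 50120)/[( 50120 + 44640)/2] = -5480/47380 = -0.115660…
E_income = (820/5419) / (-5480/47380) = -1.3083…
E_income < 0 ⇒ inferior good.

-1.31; inferior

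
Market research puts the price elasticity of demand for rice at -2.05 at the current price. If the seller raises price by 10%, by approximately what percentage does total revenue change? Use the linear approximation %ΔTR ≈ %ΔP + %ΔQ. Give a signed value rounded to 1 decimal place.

%ΔQ ≈ Ed × %ΔP = (-2.05) × (+10%) = -20.5000%
%ΔTR ≈ %ΔP + %ΔQ = (+10%) + (-20.5000%) = -10.5000%

-10.5%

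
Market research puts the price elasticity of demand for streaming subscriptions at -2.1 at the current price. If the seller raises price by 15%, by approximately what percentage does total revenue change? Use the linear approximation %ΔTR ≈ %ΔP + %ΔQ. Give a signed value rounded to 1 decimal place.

-16.5%

%ΔQ ≈ Ed × %ΔP = (-2.1) × (+15%) = -31.5000%
%ΔTR ≈ %ΔP + %ΔQ = (+15%) + (-31.5000%) = -16.5000%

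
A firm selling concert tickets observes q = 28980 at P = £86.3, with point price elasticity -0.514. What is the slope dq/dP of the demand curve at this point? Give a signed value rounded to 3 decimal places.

Ed = (dq/dP)·(P/q) ⇒ dq/dP = Ed·q/P = (-0.514)·28980/86.3 = -172.60393…

-172.604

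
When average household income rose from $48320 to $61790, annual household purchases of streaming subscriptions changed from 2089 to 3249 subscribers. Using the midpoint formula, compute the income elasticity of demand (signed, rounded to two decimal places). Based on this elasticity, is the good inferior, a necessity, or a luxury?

1.78; luxury

%ΔQ = (3249 − 2089)/[( 2089 + 3249)/2] = 1160/2669 = 0.434619…
%ΔIncome = (61790 − 48320)/[( 48320 + 61790)/2] = 13470/55055 = 0.244664…
E_income = (1160/2669) / (13470/55055) = 1.7763…
E_income > 1 ⇒ normal good, luxury.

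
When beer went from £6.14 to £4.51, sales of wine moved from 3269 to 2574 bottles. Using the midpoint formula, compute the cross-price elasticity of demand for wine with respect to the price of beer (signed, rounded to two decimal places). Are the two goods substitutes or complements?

%ΔQ_{wine} = (2574 − 3269)/avg = -695/2921.5 = -0.237891…
%ΔP_{beer} = (4.51 − 6.14)/avg = -1.63/5.325 = -0.306103…
E_cross = (-695/2921.5) / (-1.63/5.325) = 0.7771…
E_cross > 0 ⇒ the goods are substitutes.

0.78; substitutes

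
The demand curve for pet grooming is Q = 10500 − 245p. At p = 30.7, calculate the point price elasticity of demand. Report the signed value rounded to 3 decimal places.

-2.525

dQ/dp = −245. At p = 30.7, Q = 10500 − 245(30.7) = 2978.5.
Ed = (dQ/dp)·(p/Q) = −245 × (30.7/2978.5) = -2.52526…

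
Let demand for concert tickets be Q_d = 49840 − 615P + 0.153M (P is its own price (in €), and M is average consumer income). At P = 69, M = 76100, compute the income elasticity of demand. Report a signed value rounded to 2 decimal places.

At the given values, Q_d = 49840 − 615(69) + 0.153(76100) = 19048.3.
∂Q_d/∂M = 0.153.
E = (0.153) × (76100/19048.3) = 0.6112…

0.61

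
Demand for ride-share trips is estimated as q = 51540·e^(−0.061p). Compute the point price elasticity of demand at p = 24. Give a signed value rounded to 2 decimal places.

dq/dp = −0.061·q = -727.222. At p = 24, q = 11921.7.
Ed = (dq/dp)·(p/q) = (-727.222) × (24/11921.7) = -1.464

-1.46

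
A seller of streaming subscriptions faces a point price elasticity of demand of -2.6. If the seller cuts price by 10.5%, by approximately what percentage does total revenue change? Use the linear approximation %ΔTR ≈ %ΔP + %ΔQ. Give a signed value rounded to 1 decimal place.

+16.8%

%ΔQ ≈ Ed × %ΔP = (-2.6) × (-10.5%) = +27.3000%
%ΔTR ≈ %ΔP + %ΔQ = (-10.5%) + (+27.3000%) = +16.8000%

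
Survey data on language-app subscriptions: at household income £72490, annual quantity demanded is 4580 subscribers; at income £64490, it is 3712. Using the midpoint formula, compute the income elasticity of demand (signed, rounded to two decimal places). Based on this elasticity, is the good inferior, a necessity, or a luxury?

1.79; luxury

%ΔQ = (3712 − 4580)/[( 4580 + 3712)/2] = -868/4146 = -0.209358…
%ΔIncome = (64490 − 72490)/[( 72490 + 64490)/2] = -8000/68490 = -0.116805…
E_income = (-868/4146) / (-8000/68490) = 1.7923…
E_income > 1 ⇒ normal good, luxury.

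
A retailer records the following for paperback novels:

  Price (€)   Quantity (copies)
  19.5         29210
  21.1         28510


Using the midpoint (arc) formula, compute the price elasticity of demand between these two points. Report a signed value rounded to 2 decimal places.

%ΔQ = (28510 − 29210) / [(29210 + 28510)/2] = -700/28860 = -0.024255…
%ΔP = (21.1 − 19.5) / [(19.5 + 21.1)/2] = 1.6/20.3 = 0.078817…
Arc Ed = %ΔQ / %ΔP = (-700/28860) / (1.6/20.3) = -0.3077…

-0.31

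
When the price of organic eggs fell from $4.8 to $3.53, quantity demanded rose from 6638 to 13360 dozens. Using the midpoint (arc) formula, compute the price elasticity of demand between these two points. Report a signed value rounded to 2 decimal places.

-2.20

%ΔQ = (13360 − 6638) / [(6638 + 13360)/2] = 6722/9999 = 0.672267…
%ΔP = (3.53 − 4.8) / [(4.8 + 3.53)/2] = -1.27/4.165 = -0.304921…
Arc Ed = %ΔQ / %ΔP = (6722/9999) / (-1.27/4.165) = -2.2047…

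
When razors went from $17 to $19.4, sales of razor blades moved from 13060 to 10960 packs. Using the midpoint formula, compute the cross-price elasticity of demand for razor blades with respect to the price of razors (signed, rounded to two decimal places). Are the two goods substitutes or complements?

-1.33; complements

%ΔQ_{razor blades} = (10960 − 13060)/avg = -2100/12010 = -0.174854…
%ΔP_{razors} = (19.4 − 17)/avg = 2.4/18.2 = 0.131868…
E_cross = (-2100/12010) / (2.4/18.2) = -1.3259…
E_cross < 0 ⇒ the goods are complements.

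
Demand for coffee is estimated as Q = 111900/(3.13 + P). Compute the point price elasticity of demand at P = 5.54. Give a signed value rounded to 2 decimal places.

-0.64

dQ/dP = −111900/(3.13 + P)² = -1488.65. At P = 5.54, Q = 12906.6.
Ed = (dQ/dP)·(P/Q) = (-1488.65) × (5.54/12906.6) = -0.6389…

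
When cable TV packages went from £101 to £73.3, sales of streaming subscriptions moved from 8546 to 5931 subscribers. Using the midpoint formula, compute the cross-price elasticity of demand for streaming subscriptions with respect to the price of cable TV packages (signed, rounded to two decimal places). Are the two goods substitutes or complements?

%ΔQ_{streaming subscriptions} = (5931 − 8546)/avg = -2615/7238.5 = -0.361262…
%ΔP_{cable TV packages} = (73.3 − 101)/avg = -27.7/87.15 = -0.317842…
E_cross = (-2615/7238.5) / (-27.7/87.15) = 1.1366…
E_cross > 0 ⇒ the goods are substitutes.

1.14; substitutes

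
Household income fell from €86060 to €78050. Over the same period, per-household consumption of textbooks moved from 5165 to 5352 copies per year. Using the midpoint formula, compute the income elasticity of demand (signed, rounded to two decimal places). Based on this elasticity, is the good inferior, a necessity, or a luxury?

%ΔQ = (5352 − 5165)/[( 5165 + 5352)/2] = 187/5258.5 = 0.035561…
%ΔIncome = (78050 − 86060)/[( 86060 + 78050)/2] = -8010/82055 = -0.097617…
E_income = (187/5258.5) / (-8010/82055) = -0.3642…
E_income < 0 ⇒ inferior good.

-0.36; inferior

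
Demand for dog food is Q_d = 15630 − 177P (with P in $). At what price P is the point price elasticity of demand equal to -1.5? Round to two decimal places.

Ed = −177P/(15630 − 177P). Set this equal to -1.5:
177P = 1.5·(15630 − 177P) ⇒ 177P(1 + 1.5) = 1.5·15630
P = 1.5·15630 / (177·2.5) = 52.9830…

52.98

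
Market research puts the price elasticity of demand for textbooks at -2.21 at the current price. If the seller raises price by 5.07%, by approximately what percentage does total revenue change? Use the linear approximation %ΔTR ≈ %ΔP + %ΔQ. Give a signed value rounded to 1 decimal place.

%ΔQ ≈ Ed × %ΔP = (-2.21) × (+5.07%) = -11.2047%
%ΔTR ≈ %ΔP + %ΔQ = (+5.07%) + (-11.2047%) = -6.1347%

-6.1%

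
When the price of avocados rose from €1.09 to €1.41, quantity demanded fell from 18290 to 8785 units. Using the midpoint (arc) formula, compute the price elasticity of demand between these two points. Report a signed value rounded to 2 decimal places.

%ΔQ = (8785 − 18290) / [(18290 + 8785)/2] = -9505/13537.5 = -0.702123…
%ΔP = (1.41 − 1.09) / [(1.09 + 1.41)/2] = 0.32/1.25 = 0.256
Arc Ed = %ΔQ / %ΔP = (-9505/13537.5) / (0.32/1.25) = -2.7426…

-2.74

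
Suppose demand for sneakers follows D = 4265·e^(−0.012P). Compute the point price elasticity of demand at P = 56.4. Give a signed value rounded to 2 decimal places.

-0.68

dD/dP = −0.012·D = -26.0118. At P = 56.4, D = 2167.65.
Ed = (dD/dP)·(P/D) = (-26.0118) × (56.4/2167.65) = -0.6768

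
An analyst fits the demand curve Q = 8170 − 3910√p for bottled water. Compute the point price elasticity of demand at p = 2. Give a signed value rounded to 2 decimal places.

dQ/dp = −3910/(2√p) = -1382.39. At p = 2, Q = 2640.42.
Ed = (dQ/dp)·(p/Q) = (-1382.39) × (2/2640.42) = -1.0470…

-1.05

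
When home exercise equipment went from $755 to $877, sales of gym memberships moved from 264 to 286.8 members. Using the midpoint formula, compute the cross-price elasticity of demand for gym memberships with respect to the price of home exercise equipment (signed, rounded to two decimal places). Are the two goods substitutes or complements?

%ΔQ_{gym memberships} = (286.8 − 264)/avg = 22.8/275.4 = 0.082788…
%ΔP_{home exercise equipment} = (877 − 755)/avg = 122/816 = 0.149509…
E_cross = (22.8/275.4) / (122/816) = 0.5537…
E_cross > 0 ⇒ the goods are substitutes.

0.55; substitutes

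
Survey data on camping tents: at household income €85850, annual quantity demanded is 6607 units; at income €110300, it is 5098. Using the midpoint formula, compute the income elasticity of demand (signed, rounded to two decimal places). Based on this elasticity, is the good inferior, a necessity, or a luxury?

%ΔQ = (5098 − 6607)/[( 6607 + 5098)/2] = -1509/5852.5 = -0.257838…
%ΔIncome = (110300 − 85850)/[( 85850 + 110300)/2] = 24450/98075 = 0.249299…
E_income = (-1509/5852.5) / (24450/98075) = -1.0342…
E_income < 0 ⇒ inferior good.

-1.03; inferior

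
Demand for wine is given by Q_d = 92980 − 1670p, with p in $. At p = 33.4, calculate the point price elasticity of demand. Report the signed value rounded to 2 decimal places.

dQ_d/dp = −1670. At p = 33.4, Q_d = 92980 − 1670(33.4) = 37202.
Ed = (dQ_d/dp)·(p/Q_d) = −1670 × (33.4/37202) = -1.4993…

-1.50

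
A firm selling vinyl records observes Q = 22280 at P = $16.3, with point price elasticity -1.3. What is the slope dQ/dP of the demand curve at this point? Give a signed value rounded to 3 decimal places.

Ed = (dQ/dP)·(P/Q) ⇒ dQ/dP = Ed·Q/P = (-1.3)·22280/16.3 = -1776.93251…

-1776.933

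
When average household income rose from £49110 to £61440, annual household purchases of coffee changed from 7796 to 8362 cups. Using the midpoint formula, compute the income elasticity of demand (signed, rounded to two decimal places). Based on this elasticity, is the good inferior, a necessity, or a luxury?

%ΔQ = (8362 − 7796)/[( 7796 + 8362)/2] = 566/8079 = 0.070058…
%ΔIncome = (61440 − 49110)/[( 49110 + 61440)/2] = 12330/55275 = 0.223066…
E_income = (566/8079) / (12330/55275) = 0.3140…
0 < E_income < 1 ⇒ normal good, necessity.

0.31; necessity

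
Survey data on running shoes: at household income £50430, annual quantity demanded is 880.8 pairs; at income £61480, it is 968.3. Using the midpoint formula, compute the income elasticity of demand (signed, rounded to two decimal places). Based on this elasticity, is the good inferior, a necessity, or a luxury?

%ΔQ = (968.3 − 880.8)/[( 880.8 + 968.3)/2] = 87.5/924.55 = 0.094640…
%ΔIncome = (61480 − 50430)/[( 50430 + 61480)/2] = 11050/55955 = 0.197480…
E_income = (87.5/924.55) / (11050/55955) = 0.4792…
0 < E_income < 1 ⇒ normal good, necessity.

0.48; necessity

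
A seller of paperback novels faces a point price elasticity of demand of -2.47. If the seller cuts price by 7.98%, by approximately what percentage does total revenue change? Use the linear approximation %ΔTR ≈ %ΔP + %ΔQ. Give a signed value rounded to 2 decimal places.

+11.73%

%ΔQ ≈ Ed × %ΔP = (-2.47) × (-7.98%) = +19.7106%
%ΔTR ≈ %ΔP + %ΔQ = (-7.98%) + (+19.7106%) = +11.7306%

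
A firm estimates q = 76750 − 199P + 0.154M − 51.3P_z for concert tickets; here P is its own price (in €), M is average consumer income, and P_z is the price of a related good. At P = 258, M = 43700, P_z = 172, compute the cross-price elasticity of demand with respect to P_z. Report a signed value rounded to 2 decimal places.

-0.38

At the given values, q = 76750 − 199(258) + 0.154(43700) − 51.3(172) = 23314.2.
∂q/∂P_z = -51.3.
E = (-51.3) × (172/23314.2) = -0.3784…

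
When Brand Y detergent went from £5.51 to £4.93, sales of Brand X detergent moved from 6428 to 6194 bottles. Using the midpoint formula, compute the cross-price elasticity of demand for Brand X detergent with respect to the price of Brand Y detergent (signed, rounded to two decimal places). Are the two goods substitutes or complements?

0.33; substitutes

%ΔQ_{Brand X detergent} = (6194 − 6428)/avg = -234/6311 = -0.037078…
%ΔP_{Brand Y detergent} = (4.93 − 5.51)/avg = -0.58/5.22 = -0.111111…
E_cross = (-234/6311) / (-0.58/5.22) = 0.3337…
E_cross > 0 ⇒ the goods are substitutes.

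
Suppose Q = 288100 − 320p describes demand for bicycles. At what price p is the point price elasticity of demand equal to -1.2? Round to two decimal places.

491.08

Ed = −320p/(288100 − 320p). Set this equal to -1.2:
320p = 1.2·(288100 − 320p) ⇒ 320p(1 + 1.2) = 1.2·288100
p = 1.2·288100 / (320·2.2) = 491.0795…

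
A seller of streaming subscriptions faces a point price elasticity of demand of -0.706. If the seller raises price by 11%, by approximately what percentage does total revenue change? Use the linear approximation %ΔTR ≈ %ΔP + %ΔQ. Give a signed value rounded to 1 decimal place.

+3.2%

%ΔQ ≈ Ed × %ΔP = (-0.706) × (+11%) = -7.7660%
%ΔTR ≈ %ΔP + %ΔQ = (+11%) + (-7.7660%) = +3.2340%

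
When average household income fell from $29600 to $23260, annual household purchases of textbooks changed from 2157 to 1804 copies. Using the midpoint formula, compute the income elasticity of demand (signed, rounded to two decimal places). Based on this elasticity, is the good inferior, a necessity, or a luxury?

%ΔQ = (1804 − 2157)/[( 2157 + 1804)/2] = -353/1980.5 = -0.178237…
%ΔIncome = (23260 − 29600)/[( 29600 + 23260)/2] = -6340/26430 = -0.239878…
E_income = (-353/1980.5) / (-6340/26430) = 0.7430…
0 < E_income < 1 ⇒ normal good, necessity.

0.74; necessity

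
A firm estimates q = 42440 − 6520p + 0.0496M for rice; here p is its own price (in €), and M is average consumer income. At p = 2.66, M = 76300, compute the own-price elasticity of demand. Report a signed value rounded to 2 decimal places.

-0.60

At the given values, q = 42440 − 6520(2.66) + 0.0496(76300) = 28881.28.
∂q/∂p = −6520.
E = (-6520) × (2.66/28881.28) = -0.6004…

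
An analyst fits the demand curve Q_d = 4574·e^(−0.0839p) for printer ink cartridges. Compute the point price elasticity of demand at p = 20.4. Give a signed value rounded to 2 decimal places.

-1.71

dQ_d/dp = −0.0839·Q_d = -69.3006. At p = 20.4, Q_d = 825.991.
Ed = (dQ_d/dp)·(p/Q_d) = (-69.3006) × (20.4/825.991) = -1.7115…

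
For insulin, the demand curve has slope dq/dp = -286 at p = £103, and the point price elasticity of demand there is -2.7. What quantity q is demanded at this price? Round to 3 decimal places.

Ed = (dq/dp)·(p/q) ⇒ q = (dq/dp)·p/Ed = (-286)·103/(-2.7) = 10910.37037…

10910.370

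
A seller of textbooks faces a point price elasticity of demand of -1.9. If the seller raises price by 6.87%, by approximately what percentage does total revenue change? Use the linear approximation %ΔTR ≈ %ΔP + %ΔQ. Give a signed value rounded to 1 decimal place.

-6.2%

%ΔQ ≈ Ed × %ΔP = (-1.9) × (+6.87%) = -13.0530%
%ΔTR ≈ %ΔP + %ΔQ = (+6.87%) + (-13.0530%) = -6.1830%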